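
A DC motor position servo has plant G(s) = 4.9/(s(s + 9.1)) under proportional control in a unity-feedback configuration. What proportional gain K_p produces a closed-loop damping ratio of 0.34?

Closed-loop characteristic equation: s² + 9.1s + K_p·4.9 = 0.
So ω_n = √(4.9K_p) and 2ζω_n = 9.1, giving ζ = 9.1/(2√(4.9K_p)).
Setting ζ = 0.34: √(4.9K_p) = 9.1/(2·0.34) = 13.38, so K_p = 179.1/4.9 = 36.5.

K_p = 36.5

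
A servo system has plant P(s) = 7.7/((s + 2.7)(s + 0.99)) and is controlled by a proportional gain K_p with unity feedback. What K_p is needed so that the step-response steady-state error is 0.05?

K_p = 6.6

Steady-state error for a unit step on this type-0 loop is 1/(1 + K_p·P(0)).
P(0) = 2.881. Require 1/(1 + K_p·2.881) = 0.05, so 1 + 2.881·K_p = 20.
K_p = (20 − 1)/2.881 = 6.6.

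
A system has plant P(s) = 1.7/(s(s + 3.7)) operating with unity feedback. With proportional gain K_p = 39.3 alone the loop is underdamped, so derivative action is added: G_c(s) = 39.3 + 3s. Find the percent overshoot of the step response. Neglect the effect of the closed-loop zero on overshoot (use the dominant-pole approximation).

13.4%

Forward path: (39.3 + 3s)·1.7/(s(s+3.7)). The closed-loop characteristic equation is s² + (3.7 + 1.7·3)s + 1.7·39.3 = 0.
That is s² + 8.8s + 66.81 = 0, so ω_n = 8.174 rad/s and ζ = 8.8/(2·8.174) = 0.5383.
%OS = 100·exp(−πζ/√(1−ζ²)) = 13.4%.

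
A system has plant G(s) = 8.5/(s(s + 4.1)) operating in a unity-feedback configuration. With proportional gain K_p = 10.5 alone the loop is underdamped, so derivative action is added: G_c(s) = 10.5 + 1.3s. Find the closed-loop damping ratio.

Forward path: (10.5 + 1.3s)·8.5/(s(s+4.1)). The closed-loop characteristic equation is s² + (4.1 + 8.5·1.3)s + 8.5·10.5 = 0.
That is s² + 15.15s + 89.25 = 0, so ω_n = 9.447 rad/s and ζ = 15.15/(2·9.447) = 0.8018.

ζ = 0.802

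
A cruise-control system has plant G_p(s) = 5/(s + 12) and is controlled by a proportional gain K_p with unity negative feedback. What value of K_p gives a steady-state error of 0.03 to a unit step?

The loop is type 0, so e_ss(step) = 1/(1 + K_pos) with K_pos = K_p·G_p(0).
G_p(0) = 0.4167. Require 1/(1 + K_p·0.4167) = 0.03, so 1 + 0.4167·K_p = 33.33.
K_p = (33.33 − 1)/0.4167 = 77.6.

K_p = 77.6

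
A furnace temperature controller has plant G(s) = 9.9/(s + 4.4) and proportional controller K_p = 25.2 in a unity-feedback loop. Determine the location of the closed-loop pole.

Closed-loop transfer function: T(s) = K_p·G(s)/(1 + K_p·G(s)) = 249.5/(s + 4.4 + 249.5) = 249.5/(s + 253.9).
The closed-loop pole is at s = −253.9.

s = -253.9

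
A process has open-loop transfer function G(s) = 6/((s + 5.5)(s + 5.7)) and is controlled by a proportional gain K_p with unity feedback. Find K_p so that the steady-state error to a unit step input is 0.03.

Steady-state error for a unit step on this type-0 loop is 1/(1 + K_p·G(0)).
G(0) = 0.1914. Require 1/(1 + K_p·0.1914) = 0.03, so 1 + 0.1914·K_p = 33.33.
K_p = (33.33 − 1)/0.1914 = 169.

K_p = 169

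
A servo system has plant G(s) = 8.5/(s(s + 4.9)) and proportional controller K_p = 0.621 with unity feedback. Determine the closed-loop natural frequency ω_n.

ω_n = 2.3 rad/s

With unity feedback the closed-loop characteristic equation is s² + 4.9s + 0.621·8.5 = s² + 4.9s + 5.279 = 0.
So ω_n² = 5.279 ⇒ ω_n = 2.297 rad/s, and ζ = 4.9/(2ω_n) = 1.07.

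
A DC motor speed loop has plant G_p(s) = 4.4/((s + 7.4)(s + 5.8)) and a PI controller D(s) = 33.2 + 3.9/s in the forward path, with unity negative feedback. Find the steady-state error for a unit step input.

The open loop D(s)G_p(s) has a pole at the origin (type 1), so the static position error constant is infinite and e_ss = 1/(1+∞) = 0.

0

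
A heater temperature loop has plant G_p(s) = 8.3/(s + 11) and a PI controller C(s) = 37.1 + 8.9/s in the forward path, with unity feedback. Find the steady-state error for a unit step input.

The open loop C(s)G_p(s) has a pole at the origin (type 1), so the static position error constant is infinite and e_ss = 1/(1+∞) = 0.

0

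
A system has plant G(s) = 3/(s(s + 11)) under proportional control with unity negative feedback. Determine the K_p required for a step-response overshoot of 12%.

K_p = 32.2

From %OS = 100·exp(−πζ/√(1−ζ²)) = 12%, ζ = −ln(0.12)/√(π²+ln²(0.12)) = 0.5594.
Characteristic equation s² + 11s + 3K_p = 0 gives ζ = 11/(2√(3K_p)).
Setting ζ = 0.5594: √(3K_p) = 11/(2·0.5594) = 9.832, so K_p = 96.66/3 = 32.2.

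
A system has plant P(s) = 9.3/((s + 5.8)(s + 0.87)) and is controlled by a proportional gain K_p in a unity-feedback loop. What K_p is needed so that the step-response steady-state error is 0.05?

Steady-state error for a unit step on this type-0 loop is 1/(1 + K_p·P(0)).
P(0) = 1.843. Require 1/(1 + K_p·1.843) = 0.05, so 1 + 1.843·K_p = 20.
K_p = (20 − 1)/1.843 = 10.3.

K_p = 10.3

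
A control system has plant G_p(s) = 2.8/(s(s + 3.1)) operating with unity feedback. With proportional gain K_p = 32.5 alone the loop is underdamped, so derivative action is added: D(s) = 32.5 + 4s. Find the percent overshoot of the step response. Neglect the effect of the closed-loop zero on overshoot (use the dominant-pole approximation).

2.85%

Forward path: (32.5 + 4s)·2.8/(s(s+3.1)). The closed-loop characteristic equation is s² + (3.1 + 2.8·4)s + 2.8·32.5 = 0.
That is s² + 14.3s + 91 = 0, so ω_n = 9.539 rad/s and ζ = 14.3/(2·9.539) = 0.7495.
%OS = 100·exp(−πζ/√(1−ζ²)) = 2.85%.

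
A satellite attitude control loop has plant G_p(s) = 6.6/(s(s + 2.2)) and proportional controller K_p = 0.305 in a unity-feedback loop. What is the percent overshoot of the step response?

Closed-loop characteristic equation: s² + 2.2s + 2.013 = 0, so ω_n = 1.419 rad/s and ζ = 2.2/(2·1.419) = 0.7753.
%OS = 100·exp(−πζ/√(1−ζ²)) = 100·exp(−π·0.7753/√0.3989) = 2.11%.

2.11%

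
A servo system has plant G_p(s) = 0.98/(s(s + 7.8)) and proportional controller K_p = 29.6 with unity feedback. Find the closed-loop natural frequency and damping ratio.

1 + K_p·G_p(s) = 0 gives s² + 7.8s + 29.01 = 0.
So ω_n² = 29.01 ⇒ ω_n = 5.386 rad/s, and ζ = 7.8/(2ω_n) = 0.724.

ω_n = 5.39 rad/s, ζ = 0.724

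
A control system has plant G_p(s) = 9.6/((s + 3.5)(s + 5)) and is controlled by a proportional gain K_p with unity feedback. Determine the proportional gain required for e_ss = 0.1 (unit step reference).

For a type-0 loop with proportional control, e_ss = 1/(1 + K_p·G_p(0)).
G_p(0) = 0.5486. Require 1/(1 + K_p·0.5486) = 0.1, so 1 + 0.5486·K_p = 10.
K_p = (10 − 1)/0.5486 = 16.4.

K_p = 16.4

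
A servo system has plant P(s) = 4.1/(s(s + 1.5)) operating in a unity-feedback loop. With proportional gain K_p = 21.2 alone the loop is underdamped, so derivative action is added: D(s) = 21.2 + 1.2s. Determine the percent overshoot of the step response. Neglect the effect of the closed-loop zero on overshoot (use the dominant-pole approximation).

31.6%

Forward path: (21.2 + 1.2s)·4.1/(s(s+1.5)). The closed-loop characteristic equation is s² + (1.5 + 4.1·1.2)s + 4.1·21.2 = 0.
That is s² + 6.42s + 86.92 = 0, so ω_n = 9.323 rad/s and ζ = 6.42/(2·9.323) = 0.3443.
%OS = 100·exp(−πζ/√(1−ζ²)) = 31.6%.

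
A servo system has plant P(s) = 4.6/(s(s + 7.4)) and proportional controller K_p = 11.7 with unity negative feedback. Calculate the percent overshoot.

16%

Closed-loop characteristic equation: s² + 7.4s + 53.82 = 0, so ω_n = 7.336 rad/s and ζ = 7.4/(2·7.336) = 0.5043.
%OS = 100·exp(−πζ/√(1−ζ²)) = 100·exp(−π·0.5043/√0.7456) = 16%.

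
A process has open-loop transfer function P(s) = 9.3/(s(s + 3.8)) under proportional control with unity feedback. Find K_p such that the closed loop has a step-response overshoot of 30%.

K_p = 3.03

From %OS = 100·exp(−πζ/√(1−ζ²)) = 30%, ζ = −ln(0.3)/√(π²+ln²(0.3)) = 0.3579.
Characteristic equation s² + 3.8s + 9.3K_p = 0 gives ζ = 3.8/(2√(9.3K_p)).
Setting ζ = 0.3579: √(9.3K_p) = 3.8/(2·0.3579) = 5.309, so K_p = 28.19/9.3 = 3.03.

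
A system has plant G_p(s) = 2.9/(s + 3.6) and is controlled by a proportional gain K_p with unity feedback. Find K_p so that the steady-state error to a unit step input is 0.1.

For a type-0 loop with proportional control, e_ss = 1/(1 + K_p·G_p(0)).
G_p(0) = 0.8056. Require 1/(1 + K_p·0.8056) = 0.1, so 1 + 0.8056·K_p = 10.
K_p = (10 − 1)/0.8056 = 11.2.

K_p = 11.2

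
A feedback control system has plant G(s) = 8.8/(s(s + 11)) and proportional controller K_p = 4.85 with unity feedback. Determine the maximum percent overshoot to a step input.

From 1 + K_pG(s) = 0: s² + 11s + 42.68 = 0 ⇒ ω_n = 6.533, ζ = 0.8419.
%OS = 100·exp(−πζ/√(1−ζ²)) = 100·exp(−π·0.8419/√0.2912) = 0.744%.

0.744%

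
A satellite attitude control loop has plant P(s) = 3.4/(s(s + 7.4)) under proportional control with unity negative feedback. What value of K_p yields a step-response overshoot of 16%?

K_p = 15.9

From %OS = 100·exp(−πζ/√(1−ζ²)) = 16%, ζ = −ln(0.16)/√(π²+ln²(0.16)) = 0.5039.
Characteristic equation s² + 7.4s + 3.4K_p = 0 gives ζ = 7.4/(2√(3.4K_p)).
Setting ζ = 0.5039: √(3.4K_p) = 7.4/(2·0.5039) = 7.343, so K_p = 53.92/3.4 = 15.9.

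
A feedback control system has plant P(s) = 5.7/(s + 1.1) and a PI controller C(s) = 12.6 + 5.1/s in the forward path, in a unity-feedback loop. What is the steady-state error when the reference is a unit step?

0

The open loop C(s)P(s) has a pole at the origin (type 1), so the static position error constant is infinite and e_ss = 1/(1+∞) = 0.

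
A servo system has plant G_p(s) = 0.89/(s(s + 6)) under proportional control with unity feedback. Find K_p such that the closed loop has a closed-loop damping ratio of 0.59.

Closed-loop characteristic equation: s² + 6s + K_p·0.89 = 0.
So ω_n = √(0.89K_p) and 2ζω_n = 6, giving ζ = 6/(2√(0.89K_p)).
Setting ζ = 0.59: √(0.89K_p) = 6/(2·0.59) = 5.085, so K_p = 25.85/0.89 = 29.1.

K_p = 29.1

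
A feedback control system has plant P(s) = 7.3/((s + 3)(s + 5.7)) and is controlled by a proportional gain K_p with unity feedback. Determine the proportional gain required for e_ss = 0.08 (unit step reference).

For a type-0 loop with proportional control, e_ss = 1/(1 + K_p·P(0)).
P(0) = 0.4269. Require 1/(1 + K_p·0.4269) = 0.08, so 1 + 0.4269·K_p = 12.5.
K_p = (12.5 − 1)/0.4269 = 26.9.

K_p = 26.9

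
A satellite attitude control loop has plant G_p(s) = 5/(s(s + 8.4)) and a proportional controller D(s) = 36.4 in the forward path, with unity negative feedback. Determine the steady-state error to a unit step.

0

The open loop D(s)G_p(s) has a pole at the origin (type 1), so the static position error constant is infinite and e_ss = 1/(1+∞) = 0.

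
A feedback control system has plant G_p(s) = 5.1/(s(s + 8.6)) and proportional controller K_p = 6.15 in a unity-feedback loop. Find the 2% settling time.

T_s ≈ 0.93 s

The closed-loop denominator s² + 8.6s + 31.36 gives ω_n = √31.36 = 5.6 and ζ = 8.6/(2ω_n) = 0.7678.
2% settling time T_s ≈ 4/(ζω_n) = 4/4.3 = 0.93 s.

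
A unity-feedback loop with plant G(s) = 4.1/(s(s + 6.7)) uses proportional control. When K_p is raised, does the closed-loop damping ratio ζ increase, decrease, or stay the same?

ζ = 6.7/(2√(4.1K_p)); increasing K_p raises the denominator, so ζ falls.

decrease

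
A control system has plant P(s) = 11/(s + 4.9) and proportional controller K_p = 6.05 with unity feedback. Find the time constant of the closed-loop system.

τ = 0.014 s

Closed-loop transfer function: T(s) = K_p·P(s)/(1 + K_p·P(s)) = 66.55/(s + 4.9 + 66.55) = 66.55/(s + 71.45).
Time constant τ = 1/71.45 = 0.014 s.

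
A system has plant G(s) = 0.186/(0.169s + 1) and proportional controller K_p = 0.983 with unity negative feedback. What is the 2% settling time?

T_s ≈ 0.572 s

Closed loop: T(s) = K_p·G/(1+K_p·G) = 0.1828/(0.169s + 1 + 0.1828), with pole at s = −(1 + 0.1828)/0.169 = −6.999.
τ = 1/6.999 = 0.1429 s, so 2% settling time ≈ 4τ = 0.572 s.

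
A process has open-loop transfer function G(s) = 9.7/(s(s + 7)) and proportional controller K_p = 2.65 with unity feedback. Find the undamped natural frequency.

With unity feedback the closed-loop characteristic equation is s² + 7s + 2.65·9.7 = s² + 7s + 25.7 = 0.
Matching s² + 2ζω_n s + ω_n²: ω_n = √25.7 = 5.07 rad/s and 2ζω_n = 7, so ζ = 7/(2·5.07) = 0.69.

ω_n = 5.07 rad/s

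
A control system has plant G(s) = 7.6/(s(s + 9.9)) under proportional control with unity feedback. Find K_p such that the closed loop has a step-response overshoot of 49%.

From %OS = 100·exp(−πζ/√(1−ζ²)) = 49%, ζ = −ln(0.49)/√(π²+ln²(0.49)) = 0.2214.
Characteristic equation s² + 9.9s + 7.6K_p = 0 gives ζ = 9.9/(2√(7.6K_p)).
Setting ζ = 0.2214: √(7.6K_p) = 9.9/(2·0.2214) = 22.35, so K_p = 499.7/7.6 = 65.8.

K_p = 65.8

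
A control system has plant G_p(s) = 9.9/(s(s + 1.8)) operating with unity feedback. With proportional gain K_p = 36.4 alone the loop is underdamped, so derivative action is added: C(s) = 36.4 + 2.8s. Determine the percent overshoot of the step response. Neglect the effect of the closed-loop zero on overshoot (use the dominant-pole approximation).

2.06%

Forward path: (36.4 + 2.8s)·9.9/(s(s+1.8)). The closed-loop characteristic equation is s² + (1.8 + 9.9·2.8)s + 9.9·36.4 = 0.
That is s² + 29.52s + 360.4 = 0, so ω_n = 18.98 rad/s and ζ = 29.52/(2·18.98) = 0.7775.
%OS = 100·exp(−πζ/√(1−ζ²)) = 2.06%.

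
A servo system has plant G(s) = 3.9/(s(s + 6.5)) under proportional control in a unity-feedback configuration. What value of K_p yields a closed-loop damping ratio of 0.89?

K_p = 3.42

Closed-loop characteristic equation: s² + 6.5s + K_p·3.9 = 0.
So ω_n = √(3.9K_p) and 2ζω_n = 6.5, giving ζ = 6.5/(2√(3.9K_p)).
Setting ζ = 0.89: √(3.9K_p) = 6.5/(2·0.89) = 3.652, so K_p = 13.33/3.9 = 3.42.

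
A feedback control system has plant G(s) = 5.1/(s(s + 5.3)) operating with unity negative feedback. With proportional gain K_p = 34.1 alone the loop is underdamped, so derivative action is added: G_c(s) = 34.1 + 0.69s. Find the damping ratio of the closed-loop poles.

ζ = 0.334

Forward path: (34.1 + 0.69s)·5.1/(s(s+5.3)). The closed-loop characteristic equation is s² + (5.3 + 5.1·0.69)s + 5.1·34.1 = 0.
That is s² + 8.819s + 173.9 = 0, so ω_n = 13.19 rad/s and ζ = 8.819/(2·13.19) = 0.3344.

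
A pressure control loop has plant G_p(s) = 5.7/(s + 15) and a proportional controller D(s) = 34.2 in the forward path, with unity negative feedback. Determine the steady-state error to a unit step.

0.0714

The loop is type 0. Static position error constant K_pos = D(0)·G_p(0) = 34.2·0.38 = 13.
Steady-state error to a unit step: e_ss = 1/(1+K_pos) = 1/14 = 0.0714.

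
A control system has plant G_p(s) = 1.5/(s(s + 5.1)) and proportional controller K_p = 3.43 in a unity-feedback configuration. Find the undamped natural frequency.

With unity feedback the closed-loop characteristic equation is s² + 5.1s + 3.43·1.5 = s² + 5.1s + 5.145 = 0.
So ω_n² = 5.145 ⇒ ω_n = 2.268 rad/s, and ζ = 5.1/(2ω_n) = 1.12.

ω_n = 2.27 rad/s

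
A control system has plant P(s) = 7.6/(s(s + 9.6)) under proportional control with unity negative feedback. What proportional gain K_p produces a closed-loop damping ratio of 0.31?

K_p = 31.5

Closed-loop characteristic equation: s² + 9.6s + K_p·7.6 = 0.
So ω_n = √(7.6K_p) and 2ζω_n = 9.6, giving ζ = 9.6/(2√(7.6K_p)).
Setting ζ = 0.31: √(7.6K_p) = 9.6/(2·0.31) = 15.48, so K_p = 239.8/7.6 = 31.5.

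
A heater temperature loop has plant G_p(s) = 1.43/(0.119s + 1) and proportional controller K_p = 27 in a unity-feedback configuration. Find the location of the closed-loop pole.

s = -332.9

Closed loop: T(s) = K_p·G_p/(1+K_p·G_p) = 38.61/(0.119s + 1 + 38.61), with pole at s = −(1 + 38.61)/0.119 = −332.9.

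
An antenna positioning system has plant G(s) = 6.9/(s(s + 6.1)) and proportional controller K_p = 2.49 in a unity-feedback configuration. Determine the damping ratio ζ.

ζ = 0.736

The closed-loop denominator is s(s+6.1) + 2.49·6.9 = s² + 6.1s + 17.18.
So ω_n² = 17.18 ⇒ ω_n = 4.145 rad/s, and ζ = 6.1/(2ω_n) = 0.736.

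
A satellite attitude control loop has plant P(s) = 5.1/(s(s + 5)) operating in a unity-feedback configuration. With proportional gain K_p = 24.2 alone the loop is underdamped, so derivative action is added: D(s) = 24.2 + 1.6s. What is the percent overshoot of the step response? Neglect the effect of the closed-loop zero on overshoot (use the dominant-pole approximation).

Forward path: (24.2 + 1.6s)·5.1/(s(s+5)). The closed-loop characteristic equation is s² + (5 + 5.1·1.6)s + 5.1·24.2 = 0.
That is s² + 13.16s + 123.4 = 0, so ω_n = 11.11 rad/s and ζ = 13.16/(2·11.11) = 0.5923.
%OS = 100·exp(−πζ/√(1−ζ²)) = 9.93%.

9.93%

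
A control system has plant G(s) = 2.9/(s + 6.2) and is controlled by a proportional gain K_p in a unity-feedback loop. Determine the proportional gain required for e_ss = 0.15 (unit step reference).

The loop is type 0, so e_ss(step) = 1/(1 + K_pos) with K_pos = K_p·G(0).
G(0) = 0.4677. Require 1/(1 + K_p·0.4677) = 0.15, so 1 + 0.4677·K_p = 6.667.
K_p = (6.667 − 1)/0.4677 = 12.1.

K_p = 12.1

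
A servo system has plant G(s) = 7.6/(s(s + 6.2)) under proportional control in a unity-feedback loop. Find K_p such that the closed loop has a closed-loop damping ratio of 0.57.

Closed-loop characteristic equation: s² + 6.2s + K_p·7.6 = 0.
So ω_n = √(7.6K_p) and 2ζω_n = 6.2, giving ζ = 6.2/(2√(7.6K_p)).
Setting ζ = 0.57: √(7.6K_p) = 6.2/(2·0.57) = 5.439, so K_p = 29.58/7.6 = 3.89.

K_p = 3.89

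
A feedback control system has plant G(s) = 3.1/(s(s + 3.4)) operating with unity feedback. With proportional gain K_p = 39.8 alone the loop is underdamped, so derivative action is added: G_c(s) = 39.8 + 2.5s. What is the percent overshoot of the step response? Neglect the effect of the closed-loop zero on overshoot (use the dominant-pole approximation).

16.2%

Forward path: (39.8 + 2.5s)·3.1/(s(s+3.4)). The closed-loop characteristic equation is s² + (3.4 + 3.1·2.5)s + 3.1·39.8 = 0.
That is s² + 11.15s + 123.4 = 0, so ω_n = 11.11 rad/s and ζ = 11.15/(2·11.11) = 0.5019.
%OS = 100·exp(−πζ/√(1−ζ²)) = 16.2%.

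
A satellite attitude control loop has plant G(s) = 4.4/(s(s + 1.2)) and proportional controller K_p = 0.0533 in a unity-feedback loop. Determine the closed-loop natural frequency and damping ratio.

ω_n = 0.484 rad/s, ζ = 1.24

With unity feedback the closed-loop characteristic equation is s² + 1.2s + 0.0533·4.4 = s² + 1.2s + 0.2345 = 0.
So ω_n² = 0.2345 ⇒ ω_n = 0.4843 rad/s, and ζ = 1.2/(2ω_n) = 1.24.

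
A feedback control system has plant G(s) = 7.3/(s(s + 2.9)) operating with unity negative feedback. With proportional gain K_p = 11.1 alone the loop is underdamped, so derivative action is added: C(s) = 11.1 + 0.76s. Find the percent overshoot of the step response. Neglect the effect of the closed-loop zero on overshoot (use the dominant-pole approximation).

18.8%

Forward path: (11.1 + 0.76s)·7.3/(s(s+2.9)). The closed-loop characteristic equation is s² + (2.9 + 7.3·0.76)s + 7.3·11.1 = 0.
That is s² + 8.448s + 81.03 = 0, so ω_n = 9.002 rad/s and ζ = 8.448/(2·9.002) = 0.4692.
%OS = 100·exp(−πζ/√(1−ζ²)) = 18.8%.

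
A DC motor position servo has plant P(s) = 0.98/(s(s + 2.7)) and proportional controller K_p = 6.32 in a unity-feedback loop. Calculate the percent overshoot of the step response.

Closed-loop characteristic equation: s² + 2.7s + 6.194 = 0, so ω_n = 2.489 rad/s and ζ = 2.7/(2·2.489) = 0.5425.
%OS = 100·exp(−πζ/√(1−ζ²)) = 100·exp(−π·0.5425/√0.7057) = 13.2%.

13.2%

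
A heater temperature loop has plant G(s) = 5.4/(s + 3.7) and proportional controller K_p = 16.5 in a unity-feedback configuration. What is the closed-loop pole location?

s = -92.8

Closed-loop transfer function: T(s) = K_p·G(s)/(1 + K_p·G(s)) = 89.1/(s + 3.7 + 89.1) = 89.1/(s + 92.8).
The closed-loop pole is at s = −92.8.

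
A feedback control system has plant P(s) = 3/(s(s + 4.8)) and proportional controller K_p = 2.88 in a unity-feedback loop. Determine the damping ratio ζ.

ζ = 0.816

The closed-loop denominator is s(s+4.8) + 2.88·3 = s² + 4.8s + 8.64.
Matching s² + 2ζω_n s + ω_n²: ω_n = √8.64 = 2.939 rad/s and 2ζω_n = 4.8, so ζ = 4.8/(2·2.939) = 0.816.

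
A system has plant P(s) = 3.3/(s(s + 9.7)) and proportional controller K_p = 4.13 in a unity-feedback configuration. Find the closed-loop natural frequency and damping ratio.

ω_n = 3.69 rad/s, ζ = 1.31

1 + K_p·P(s) = 0 gives s² + 9.7s + 13.63 = 0.
Matching s² + 2ζω_n s + ω_n²: ω_n = √13.63 = 3.692 rad/s and 2ζω_n = 9.7, so ζ = 9.7/(2·3.692) = 1.31.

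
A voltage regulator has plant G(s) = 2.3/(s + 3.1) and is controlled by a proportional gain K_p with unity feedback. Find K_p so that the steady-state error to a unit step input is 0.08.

For a type-0 loop with proportional control, e_ss = 1/(1 + K_p·G(0)).
G(0) = 0.7419. Require 1/(1 + K_p·0.7419) = 0.08, so 1 + 0.7419·K_p = 12.5.
K_p = (12.5 − 1)/0.7419 = 15.5.

K_p = 15.5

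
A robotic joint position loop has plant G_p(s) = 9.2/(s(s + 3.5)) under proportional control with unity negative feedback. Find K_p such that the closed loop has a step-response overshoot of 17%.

From %OS = 100·exp(−πζ/√(1−ζ²)) = 17%, ζ = −ln(0.17)/√(π²+ln²(0.17)) = 0.4913.
Characteristic equation s² + 3.5s + 9.2K_p = 0 gives ζ = 3.5/(2√(9.2K_p)).
Setting ζ = 0.4913: √(9.2K_p) = 3.5/(2·0.4913) = 3.562, so K_p = 12.69/9.2 = 1.38.

K_p = 1.38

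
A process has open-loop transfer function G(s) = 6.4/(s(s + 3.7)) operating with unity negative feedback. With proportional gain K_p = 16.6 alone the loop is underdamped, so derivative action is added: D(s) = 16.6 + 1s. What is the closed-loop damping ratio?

ζ = 0.49

Forward path: (16.6 + 1s)·6.4/(s(s+3.7)). The closed-loop characteristic equation is s² + (3.7 + 6.4·1)s + 6.4·16.6 = 0.
That is s² + 10.1s + 106.2 = 0, so ω_n = 10.31 rad/s and ζ = 10.1/(2·10.31) = 0.4899.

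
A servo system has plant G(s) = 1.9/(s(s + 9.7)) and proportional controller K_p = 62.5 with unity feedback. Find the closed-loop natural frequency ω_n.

ω_n = 10.9 rad/s

With unity feedback the closed-loop characteristic equation is s² + 9.7s + 62.5·1.9 = s² + 9.7s + 118.8 = 0.
So ω_n² = 118.8 ⇒ ω_n = 10.9 rad/s, and ζ = 9.7/(2ω_n) = 0.445.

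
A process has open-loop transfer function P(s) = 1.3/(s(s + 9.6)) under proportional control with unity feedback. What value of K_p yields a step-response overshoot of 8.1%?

K_p = 45.4

From %OS = 100·exp(−πζ/√(1−ζ²)) = 8.1%, ζ = −ln(0.081)/√(π²+ln²(0.081)) = 0.6247.
Characteristic equation s² + 9.6s + 1.3K_p = 0 gives ζ = 9.6/(2√(1.3K_p)).
Setting ζ = 0.6247: √(1.3K_p) = 9.6/(2·0.6247) = 7.684, so K_p = 59.04/1.3 = 45.4.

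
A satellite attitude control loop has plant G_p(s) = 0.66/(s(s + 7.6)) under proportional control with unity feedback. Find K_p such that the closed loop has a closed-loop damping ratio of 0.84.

K_p = 31

Closed-loop characteristic equation: s² + 7.6s + K_p·0.66 = 0.
So ω_n = √(0.66K_p) and 2ζω_n = 7.6, giving ζ = 7.6/(2√(0.66K_p)).
Setting ζ = 0.84: √(0.66K_p) = 7.6/(2·0.84) = 4.524, so K_p = 20.46/0.66 = 31.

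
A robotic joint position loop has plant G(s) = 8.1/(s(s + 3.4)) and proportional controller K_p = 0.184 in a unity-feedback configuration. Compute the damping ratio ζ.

The closed-loop denominator is s(s+3.4) + 0.184·8.1 = s² + 3.4s + 1.49.
Matching s² + 2ζω_n s + ω_n²: ω_n = √1.49 = 1.221 rad/s and 2ζω_n = 3.4, so ζ = 3.4/(2·1.221) = 1.39.

ζ = 1.39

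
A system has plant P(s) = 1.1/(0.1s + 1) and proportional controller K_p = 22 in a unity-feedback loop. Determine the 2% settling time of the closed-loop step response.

T_s ≈ 0.0159 s

Closed loop: T(s) = K_p·P/(1+K_p·P) = 24.2/(0.1s + 1 + 24.2), with pole at s = −(1 + 24.2)/0.1 = −252.
τ = 1/252 = 0.003968 s, so 2% settling time ≈ 4τ = 0.0159 s.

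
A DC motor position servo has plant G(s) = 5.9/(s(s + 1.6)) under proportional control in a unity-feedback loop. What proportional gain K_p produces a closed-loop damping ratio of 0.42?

K_p = 0.615

Closed-loop characteristic equation: s² + 1.6s + K_p·5.9 = 0.
So ω_n = √(5.9K_p) and 2ζω_n = 1.6, giving ζ = 1.6/(2√(5.9K_p)).
Setting ζ = 0.42: √(5.9K_p) = 1.6/(2·0.42) = 1.905, so K_p = 3.628/5.9 = 0.615.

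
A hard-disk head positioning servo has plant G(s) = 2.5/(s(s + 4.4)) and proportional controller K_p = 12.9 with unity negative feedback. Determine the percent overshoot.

26.7%

The closed-loop denominator s² + 4.4s + 32.25 gives ω_n = √32.25 = 5.679 and ζ = 4.4/(2ω_n) = 0.3874.
%OS = 100·exp(−πζ/√(1−ζ²)) = 100·exp(−π·0.3874/√0.8499) = 26.7%.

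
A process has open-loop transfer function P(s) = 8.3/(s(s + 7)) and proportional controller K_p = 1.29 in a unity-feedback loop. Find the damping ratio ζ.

ζ = 1.07

With unity feedback the closed-loop characteristic equation is s² + 7s + 1.29·8.3 = s² + 7s + 10.71 = 0.
Matching s² + 2ζω_n s + ω_n²: ω_n = √10.71 = 3.272 rad/s and 2ζω_n = 7, so ζ = 7/(2·3.272) = 1.07.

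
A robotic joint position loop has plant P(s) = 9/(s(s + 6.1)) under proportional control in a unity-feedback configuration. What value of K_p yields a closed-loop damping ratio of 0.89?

K_p = 1.3

Closed-loop characteristic equation: s² + 6.1s + K_p·9 = 0.
So ω_n = √(9K_p) and 2ζω_n = 6.1, giving ζ = 6.1/(2√(9K_p)).
Setting ζ = 0.89: √(9K_p) = 6.1/(2·0.89) = 3.427, so K_p = 11.74/9 = 1.3.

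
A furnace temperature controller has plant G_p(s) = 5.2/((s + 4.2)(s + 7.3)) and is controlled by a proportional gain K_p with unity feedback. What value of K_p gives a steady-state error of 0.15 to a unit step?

The loop is type 0, so e_ss(step) = 1/(1 + K_pos) with K_pos = K_p·G_p(0).
G_p(0) = 0.1696. Require 1/(1 + K_p·0.1696) = 0.15, so 1 + 0.1696·K_p = 6.667.
K_p = (6.667 − 1)/0.1696 = 33.4.

K_p = 33.4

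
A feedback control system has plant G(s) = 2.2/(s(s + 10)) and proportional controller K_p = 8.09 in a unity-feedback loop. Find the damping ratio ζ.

ζ = 1.19

With unity feedback the closed-loop characteristic equation is s² + 10s + 8.09·2.2 = s² + 10s + 17.8 = 0.
So ω_n² = 17.8 ⇒ ω_n = 4.219 rad/s, and ζ = 10/(2ω_n) = 1.19.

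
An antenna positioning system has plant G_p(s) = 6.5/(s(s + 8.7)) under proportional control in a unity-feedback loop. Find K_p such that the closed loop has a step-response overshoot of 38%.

K_p = 33.6

From %OS = 100·exp(−πζ/√(1−ζ²)) = 38%, ζ = −ln(0.38)/√(π²+ln²(0.38)) = 0.2943.
Characteristic equation s² + 8.7s + 6.5K_p = 0 gives ζ = 8.7/(2√(6.5K_p)).
Setting ζ = 0.2943: √(6.5K_p) = 8.7/(2·0.2943) = 14.78, so K_p = 218.4/6.5 = 33.6.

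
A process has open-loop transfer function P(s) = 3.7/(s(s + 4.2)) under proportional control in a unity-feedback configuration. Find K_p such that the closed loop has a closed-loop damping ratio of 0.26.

K_p = 17.6

Closed-loop characteristic equation: s² + 4.2s + K_p·3.7 = 0.
So ω_n = √(3.7K_p) and 2ζω_n = 4.2, giving ζ = 4.2/(2√(3.7K_p)).
Setting ζ = 0.26: √(3.7K_p) = 4.2/(2·0.26) = 8.077, so K_p = 65.24/3.7 = 17.6.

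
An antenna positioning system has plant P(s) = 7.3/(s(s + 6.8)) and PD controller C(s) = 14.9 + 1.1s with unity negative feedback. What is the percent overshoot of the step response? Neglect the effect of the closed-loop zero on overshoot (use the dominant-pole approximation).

4.17%

Forward path: (14.9 + 1.1s)·7.3/(s(s+6.8)). The closed-loop characteristic equation is s² + (6.8 + 7.3·1.1)s + 7.3·14.9 = 0.
That is s² + 14.83s + 108.8 = 0, so ω_n = 10.43 rad/s and ζ = 14.83/(2·10.43) = 0.711.
%OS = 100·exp(−πζ/√(1−ζ²)) = 4.17%.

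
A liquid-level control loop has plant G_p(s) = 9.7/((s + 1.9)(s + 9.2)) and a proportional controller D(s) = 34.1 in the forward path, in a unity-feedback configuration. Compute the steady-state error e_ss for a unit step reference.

The loop is type 0. Static position error constant K_pos = D(0)·G_p(0) = 34.1·0.5549 = 18.92.
Steady-state error to a unit step: e_ss = 1/(1+K_pos) = 1/19.92 = 0.0502.

0.0502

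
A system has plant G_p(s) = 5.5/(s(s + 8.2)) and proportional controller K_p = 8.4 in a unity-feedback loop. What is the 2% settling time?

The closed-loop denominator s² + 8.2s + 46.2 gives ω_n = √46.2 = 6.797 and ζ = 8.2/(2ω_n) = 0.6032.
2% settling time T_s ≈ 4/(ζω_n) = 4/4.1 = 0.976 s.

T_s ≈ 0.976 s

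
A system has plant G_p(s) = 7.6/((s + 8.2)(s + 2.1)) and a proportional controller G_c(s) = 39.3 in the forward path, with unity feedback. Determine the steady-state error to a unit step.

The loop is type 0. Static position error constant K_pos = G_c(0)·G_p(0) = 39.3·0.4413 = 17.34.
Steady-state error to a unit step: e_ss = 1/(1+K_pos) = 1/18.34 = 0.0545.

0.0545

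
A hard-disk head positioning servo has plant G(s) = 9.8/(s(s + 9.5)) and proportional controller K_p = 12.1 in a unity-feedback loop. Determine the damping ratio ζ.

ζ = 0.436

1 + K_p·G(s) = 0 gives s² + 9.5s + 118.6 = 0.
Matching s² + 2ζω_n s + ω_n²: ω_n = √118.6 = 10.89 rad/s and 2ζω_n = 9.5, so ζ = 9.5/(2·10.89) = 0.436.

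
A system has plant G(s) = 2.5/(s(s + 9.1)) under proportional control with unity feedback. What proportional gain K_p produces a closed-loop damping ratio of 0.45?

Closed-loop characteristic equation: s² + 9.1s + K_p·2.5 = 0.
So ω_n = √(2.5K_p) and 2ζω_n = 9.1, giving ζ = 9.1/(2√(2.5K_p)).
Setting ζ = 0.45: √(2.5K_p) = 9.1/(2·0.45) = 10.11, so K_p = 102.2/2.5 = 40.9.

K_p = 40.9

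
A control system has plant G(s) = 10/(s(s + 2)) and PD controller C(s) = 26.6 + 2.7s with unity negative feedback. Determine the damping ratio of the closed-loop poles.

ζ = 0.889

Forward path: (26.6 + 2.7s)·10/(s(s+2)). The closed-loop characteristic equation is s² + (2 + 10·2.7)s + 10·26.6 = 0.
That is s² + 29s + 266 = 0, so ω_n = 16.31 rad/s and ζ = 29/(2·16.31) = 0.8891.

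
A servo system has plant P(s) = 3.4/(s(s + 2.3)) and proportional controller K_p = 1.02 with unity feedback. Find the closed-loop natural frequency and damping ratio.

ω_n = 1.86 rad/s, ζ = 0.618

With unity feedback the closed-loop characteristic equation is s² + 2.3s + 1.02·3.4 = s² + 2.3s + 3.468 = 0.
Matching s² + 2ζω_n s + ω_n²: ω_n = √3.468 = 1.862 rad/s and 2ζω_n = 2.3, so ζ = 2.3/(2·1.862) = 0.618.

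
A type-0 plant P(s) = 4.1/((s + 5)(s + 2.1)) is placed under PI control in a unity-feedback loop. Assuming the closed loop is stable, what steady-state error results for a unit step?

0

The PI controller's integrator makes the forward path type 1, so e_ss to a step is zero.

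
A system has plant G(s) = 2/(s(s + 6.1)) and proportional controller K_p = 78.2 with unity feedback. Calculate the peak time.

Closed-loop characteristic equation: s² + 6.1s + 156.4 = 0, so ω_n = 12.51 rad/s and ζ = 6.1/(2·12.51) = 0.2439.
Damped frequency ω_d = ω_n√(1−ζ²) = 12.13 rad/s, so peak time T_p = π/ω_d = 0.259 s.

T_p = 0.259 s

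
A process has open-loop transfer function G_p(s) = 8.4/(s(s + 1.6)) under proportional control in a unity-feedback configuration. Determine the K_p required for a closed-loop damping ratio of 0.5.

K_p = 0.305

Closed-loop characteristic equation: s² + 1.6s + K_p·8.4 = 0.
So ω_n = √(8.4K_p) and 2ζω_n = 1.6, giving ζ = 1.6/(2√(8.4K_p)).
Setting ζ = 0.5: √(8.4K_p) = 1.6/(2·0.5) = 1.6, so K_p = 2.56/8.4 = 0.305.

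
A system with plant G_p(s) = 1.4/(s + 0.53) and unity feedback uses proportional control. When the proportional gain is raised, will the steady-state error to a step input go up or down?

decrease

e_ss = 1/(1 + K_p·G_p(0)); a larger K_p raises the denominator, so e_ss decreases.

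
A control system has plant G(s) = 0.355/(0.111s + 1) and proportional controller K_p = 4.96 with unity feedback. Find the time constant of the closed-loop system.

τ = 0.0402 s

Closed loop: T(s) = K_p·G/(1+K_p·G) = 1.761/(0.111s + 1 + 1.761), with pole at s = −(1 + 1.761)/0.111 = −24.87.
Closed-loop time constant τ = 1/24.87 = 0.0402 s.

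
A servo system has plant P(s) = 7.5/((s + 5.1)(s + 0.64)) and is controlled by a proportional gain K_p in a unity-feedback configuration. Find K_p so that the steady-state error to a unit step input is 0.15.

Steady-state error for a unit step on this type-0 loop is 1/(1 + K_p·P(0)).
P(0) = 2.298. Require 1/(1 + K_p·2.298) = 0.15, so 1 + 2.298·K_p = 6.667.
K_p = (6.667 − 1)/2.298 = 2.47.

K_p = 2.47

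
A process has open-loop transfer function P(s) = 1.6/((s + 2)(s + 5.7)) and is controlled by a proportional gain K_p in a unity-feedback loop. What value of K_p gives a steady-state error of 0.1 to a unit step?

K_p = 64.1

Steady-state error for a unit step on this type-0 loop is 1/(1 + K_p·P(0)).
P(0) = 0.1404. Require 1/(1 + K_p·0.1404) = 0.1, so 1 + 0.1404·K_p = 10.
K_p = (10 − 1)/0.1404 = 64.1.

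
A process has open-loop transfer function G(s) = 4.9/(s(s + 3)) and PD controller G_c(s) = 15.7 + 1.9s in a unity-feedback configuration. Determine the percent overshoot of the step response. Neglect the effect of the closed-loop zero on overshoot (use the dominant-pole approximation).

Forward path: (15.7 + 1.9s)·4.9/(s(s+3)). The closed-loop characteristic equation is s² + (3 + 4.9·1.9)s + 4.9·15.7 = 0.
That is s² + 12.31s + 76.93 = 0, so ω_n = 8.771 rad/s and ζ = 12.31/(2·8.771) = 0.7017.
%OS = 100·exp(−πζ/√(1−ζ²)) = 4.53%.

4.53%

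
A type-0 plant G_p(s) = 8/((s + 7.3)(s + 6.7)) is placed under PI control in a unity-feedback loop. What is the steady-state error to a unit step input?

0

The PI controller's integrator makes the forward path type 1, so e_ss to a step is zero.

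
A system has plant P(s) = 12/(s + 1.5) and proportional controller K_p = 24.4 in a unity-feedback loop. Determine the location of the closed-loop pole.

Closed-loop transfer function: T(s) = K_p·P(s)/(1 + K_p·P(s)) = 292.8/(s + 1.5 + 292.8) = 292.8/(s + 294.3).
The closed-loop pole is at s = −294.3.

s = -294.3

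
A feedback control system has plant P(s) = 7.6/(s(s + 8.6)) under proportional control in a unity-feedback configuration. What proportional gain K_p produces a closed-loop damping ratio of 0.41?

Closed-loop characteristic equation: s² + 8.6s + K_p·7.6 = 0.
So ω_n = √(7.6K_p) and 2ζω_n = 8.6, giving ζ = 8.6/(2√(7.6K_p)).
Setting ζ = 0.41: √(7.6K_p) = 8.6/(2·0.41) = 10.49, so K_p = 110/7.6 = 14.5.

K_p = 14.5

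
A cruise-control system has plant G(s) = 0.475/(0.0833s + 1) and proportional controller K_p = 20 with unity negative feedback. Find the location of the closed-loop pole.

Closed loop: T(s) = K_p·G/(1+K_p·G) = 9.5/(0.0833s + 1 + 9.5), with pole at s = −(1 + 9.5)/0.0833 = −126.1.

s = -126.1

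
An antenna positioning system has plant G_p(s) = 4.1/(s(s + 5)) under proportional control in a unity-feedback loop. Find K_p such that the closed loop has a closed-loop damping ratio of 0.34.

K_p = 13.2

Closed-loop characteristic equation: s² + 5s + K_p·4.1 = 0.
So ω_n = √(4.1K_p) and 2ζω_n = 5, giving ζ = 5/(2√(4.1K_p)).
Setting ζ = 0.34: √(4.1K_p) = 5/(2·0.34) = 7.353, so K_p = 54.07/4.1 = 13.2.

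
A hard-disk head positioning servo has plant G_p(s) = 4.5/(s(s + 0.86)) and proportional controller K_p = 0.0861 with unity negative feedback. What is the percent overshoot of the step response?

The closed-loop denominator s² + 0.86s + 0.3874 gives ω_n = √0.3874 = 0.6225 and ζ = 0.86/(2ω_n) = 0.6908.
%OS = 100·exp(−πζ/√(1−ζ²)) = 100·exp(−π·0.6908/√0.5228) = 4.97%.

4.97%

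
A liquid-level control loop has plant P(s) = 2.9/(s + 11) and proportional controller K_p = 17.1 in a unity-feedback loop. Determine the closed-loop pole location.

Closed-loop transfer function: T(s) = K_p·P(s)/(1 + K_p·P(s)) = 49.59/(s + 11 + 49.59) = 49.59/(s + 60.59).
The closed-loop pole is at s = −60.59.

s = -60.59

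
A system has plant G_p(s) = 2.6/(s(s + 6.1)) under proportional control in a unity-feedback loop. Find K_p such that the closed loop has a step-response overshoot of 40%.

K_p = 45.6

From %OS = 100·exp(−πζ/√(1−ζ²)) = 40%, ζ = −ln(0.4)/√(π²+ln²(0.4)) = 0.28.
Characteristic equation s² + 6.1s + 2.6K_p = 0 gives ζ = 6.1/(2√(2.6K_p)).
Setting ζ = 0.28: √(2.6K_p) = 6.1/(2·0.28) = 10.89, so K_p = 118.7/2.6 = 45.6.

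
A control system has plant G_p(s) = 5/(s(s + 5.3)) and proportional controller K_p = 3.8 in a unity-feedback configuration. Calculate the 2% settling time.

T_s ≈ 1.51 s

Closed-loop characteristic equation: s² + 5.3s + 19 = 0, so ω_n = 4.359 rad/s and ζ = 5.3/(2·4.359) = 0.608.
2% settling time T_s ≈ 4/(ζω_n) = 4/2.65 = 1.51 s.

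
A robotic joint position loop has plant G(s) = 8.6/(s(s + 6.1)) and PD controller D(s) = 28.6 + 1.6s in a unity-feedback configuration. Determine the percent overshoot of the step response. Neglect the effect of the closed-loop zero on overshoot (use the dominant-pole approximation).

Forward path: (28.6 + 1.6s)·8.6/(s(s+6.1)). The closed-loop characteristic equation is s² + (6.1 + 8.6·1.6)s + 8.6·28.6 = 0.
That is s² + 19.86s + 246 = 0, so ω_n = 15.68 rad/s and ζ = 19.86/(2·15.68) = 0.6332.
%OS = 100·exp(−πζ/√(1−ζ²)) = 7.65%.

7.65%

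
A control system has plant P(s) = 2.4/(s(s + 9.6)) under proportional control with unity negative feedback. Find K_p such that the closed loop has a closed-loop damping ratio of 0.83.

Closed-loop characteristic equation: s² + 9.6s + K_p·2.4 = 0.
So ω_n = √(2.4K_p) and 2ζω_n = 9.6, giving ζ = 9.6/(2√(2.4K_p)).
Setting ζ = 0.83: √(2.4K_p) = 9.6/(2·0.83) = 5.783, so K_p = 33.44/2.4 = 13.9.

K_p = 13.9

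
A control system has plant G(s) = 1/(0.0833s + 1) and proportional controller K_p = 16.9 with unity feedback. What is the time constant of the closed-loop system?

Closed loop: T(s) = K_p·G/(1+K_p·G) = 16.9/(0.0833s + 1 + 16.9), with pole at s = −(1 + 16.9)/0.0833 = −214.9.
Closed-loop time constant τ = 1/214.9 = 0.00465 s.

τ = 0.00465 s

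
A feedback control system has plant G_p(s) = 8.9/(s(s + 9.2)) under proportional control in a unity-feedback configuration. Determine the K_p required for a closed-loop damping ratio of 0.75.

K_p = 4.23

Closed-loop characteristic equation: s² + 9.2s + K_p·8.9 = 0.
So ω_n = √(8.9K_p) and 2ζω_n = 9.2, giving ζ = 9.2/(2√(8.9K_p)).
Setting ζ = 0.75: √(8.9K_p) = 9.2/(2·0.75) = 6.133, so K_p = 37.62/8.9 = 4.23.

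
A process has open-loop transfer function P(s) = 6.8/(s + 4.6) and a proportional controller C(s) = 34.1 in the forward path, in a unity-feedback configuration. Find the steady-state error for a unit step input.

The loop is type 0. Static position error constant K_pos = C(0)·P(0) = 34.1·1.478 = 50.41.
Steady-state error to a unit step: e_ss = 1/(1+K_pos) = 1/51.41 = 0.0195.

0.0195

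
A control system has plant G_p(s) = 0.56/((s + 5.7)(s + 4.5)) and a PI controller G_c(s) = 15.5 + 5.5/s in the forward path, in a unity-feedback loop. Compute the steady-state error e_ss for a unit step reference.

The open loop G_c(s)G_p(s) has a pole at the origin (type 1), so the static position error constant is infinite and e_ss = 1/(1+∞) = 0.

0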